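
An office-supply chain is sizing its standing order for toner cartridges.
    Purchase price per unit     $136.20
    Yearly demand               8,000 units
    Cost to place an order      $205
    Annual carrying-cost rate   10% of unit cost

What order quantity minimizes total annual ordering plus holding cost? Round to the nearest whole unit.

Holding cost per unit per year: H = 10% × $136.2 = $13.6200
Q* = √(2·D·S / H) = √(2·8,000·205 / 13.62) = √240,822.3 ≈ 490.74

491 units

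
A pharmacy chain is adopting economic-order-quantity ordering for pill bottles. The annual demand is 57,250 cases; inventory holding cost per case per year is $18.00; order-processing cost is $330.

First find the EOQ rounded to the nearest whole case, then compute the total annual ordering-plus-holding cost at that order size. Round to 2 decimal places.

$26,079.30

EOQ = √(2DS/H) = √(2 × 57,250 × 330 / 18)
    = √(2,099,166.67) ≈ 1,448.85 → Q = 1,449 cases
Ordering: D/Q × S = 57,250/1,449 × $330 = $13,038.30
Holding:  Q/2 × H = 1,449/2 × $18 = $13,041.00
Total = $13,038.30 + $13,041.00 = $26,079.30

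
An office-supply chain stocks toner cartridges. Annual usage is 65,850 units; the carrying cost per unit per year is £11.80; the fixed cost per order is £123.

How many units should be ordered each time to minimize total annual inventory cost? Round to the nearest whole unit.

Optimal lot size Q* = (2 × 65,850 × £123 / £11.8)^½ ≈ 1,171.67

1,172 units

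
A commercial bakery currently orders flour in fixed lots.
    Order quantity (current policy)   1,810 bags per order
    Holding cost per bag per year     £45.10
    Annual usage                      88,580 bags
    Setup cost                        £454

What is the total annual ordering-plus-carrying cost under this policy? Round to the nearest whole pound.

Annual ordering cost = (D/Q)·S = (88,580/1,810) × 454 = £22,218.41
Annual holding cost  = (Q/2)·H = (1,810/2) × 45.1 = £40,815.50
Total = £22,218.41 + £40,815.50 = £63,033.91

£63,034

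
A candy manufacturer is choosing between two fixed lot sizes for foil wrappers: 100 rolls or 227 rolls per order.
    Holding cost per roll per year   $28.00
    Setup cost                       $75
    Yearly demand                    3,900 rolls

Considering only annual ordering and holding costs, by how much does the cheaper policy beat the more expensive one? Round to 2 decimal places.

TC(Q) = (D/Q)S + (Q/2)H
TC(100) = (3,900/100)×75 + (100/2)×28 = $4,325.00
TC(227) = (3,900/227)×75 + (227/2)×28 = $4,466.55
Cheaper: Q = 100.  Difference = $141.55

$141.55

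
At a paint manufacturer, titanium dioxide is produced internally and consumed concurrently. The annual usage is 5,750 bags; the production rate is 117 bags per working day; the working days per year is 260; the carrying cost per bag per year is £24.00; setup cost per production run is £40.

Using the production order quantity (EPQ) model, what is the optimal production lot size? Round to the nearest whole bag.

d = 5,750/260 = 22.1154 bags/day;  effective holding cost H(1 − d/p) = 24·(1 − 22.1154/117) = 19.46351
Q* = √(2DS / H_eff) = √(2·5,750·40 / 19.46351) ≈ 153.73

154 bags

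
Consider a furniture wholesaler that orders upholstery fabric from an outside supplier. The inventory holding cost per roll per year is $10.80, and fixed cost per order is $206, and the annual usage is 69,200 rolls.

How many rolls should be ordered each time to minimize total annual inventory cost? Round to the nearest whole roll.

1,625 rolls

EOQ = √(2DS/H) = √(2 × 69,200 × 206 / 10.8)
    = √(2,639,851.85) ≈ 1,624.76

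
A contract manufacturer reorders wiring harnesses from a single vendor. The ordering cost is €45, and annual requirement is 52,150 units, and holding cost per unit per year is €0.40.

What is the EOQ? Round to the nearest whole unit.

2DS/H = 2·52,150·45/0.4 = 11,733,750.00
EOQ = √11,733,750.00 ≈ 3,425.46

3,425 units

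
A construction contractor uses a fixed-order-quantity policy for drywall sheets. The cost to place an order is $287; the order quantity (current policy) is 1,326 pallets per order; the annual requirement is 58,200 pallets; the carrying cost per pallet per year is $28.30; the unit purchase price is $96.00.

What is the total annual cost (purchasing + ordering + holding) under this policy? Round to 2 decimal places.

Ordering: D/Q × S = 58,200/1,326 × $287 = $12,596.83
Holding:  Q/2 × H = 1,326/2 × $28.3 = $18,762.90
Purchase cost = D·C = 58,200 × 96 = $5,587,200.00
Total = $12,596.83 + $18,762.90 + $5,587,200.00 = $5,618,559.73

$5,618,559.73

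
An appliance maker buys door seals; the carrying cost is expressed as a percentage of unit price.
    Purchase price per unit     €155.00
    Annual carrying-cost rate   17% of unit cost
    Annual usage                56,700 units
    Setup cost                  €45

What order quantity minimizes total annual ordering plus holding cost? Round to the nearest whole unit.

Carrying cost H = €155 × 17% = €26.3500/unit/yr
Q* = √(2·D·S / H) = √(2·56,700·45 / 26.35) = √193,662.2 ≈ 440.07

440 units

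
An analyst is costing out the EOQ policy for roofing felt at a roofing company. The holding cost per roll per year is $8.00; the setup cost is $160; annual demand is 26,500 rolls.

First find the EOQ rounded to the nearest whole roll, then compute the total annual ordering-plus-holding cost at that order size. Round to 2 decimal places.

$8,236.50

Optimal lot size Q* = (2 × 26,500 × $160 / $8)^½ ≈ 1,029.56 → Q = 1,030 rolls
Ordering: D/Q × S = 26,500/1,030 × $160 = $4,116.50
Holding:  Q/2 × H = 1,030/2 × $8 = $4,120.00
Total = $4,116.50 + $4,120.00 = $8,236.50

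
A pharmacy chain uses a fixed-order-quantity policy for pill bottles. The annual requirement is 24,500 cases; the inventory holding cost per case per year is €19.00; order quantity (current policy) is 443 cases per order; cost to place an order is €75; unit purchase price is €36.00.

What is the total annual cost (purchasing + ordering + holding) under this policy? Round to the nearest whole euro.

Annual ordering cost = (D/Q)·S = (24,500/443) × 75 = €4,147.86
Annual holding cost  = (Q/2)·H = (443/2) × 19 = €4,208.50
Purchase cost = D·C = 24,500 × 36 = €882,000.00
Total = €4,147.86 + €4,208.50 + €882,000.00 = €890,356.36

€890,356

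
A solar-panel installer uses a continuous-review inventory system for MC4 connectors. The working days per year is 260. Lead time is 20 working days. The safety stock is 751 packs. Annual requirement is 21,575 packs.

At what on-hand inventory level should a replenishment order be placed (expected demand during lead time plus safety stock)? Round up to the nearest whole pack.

Daily demand d = 21,575 / 260 = 82.981 packs/day
Demand during lead time = 82.981 × 20 = 1,659.62
Reorder point = 1,659.62 + 751 = 2,410.62 → round up

2,411 packs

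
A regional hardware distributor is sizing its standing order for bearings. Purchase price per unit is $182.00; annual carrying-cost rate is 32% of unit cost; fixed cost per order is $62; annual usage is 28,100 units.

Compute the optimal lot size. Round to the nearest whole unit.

Holding cost per unit per year: H = 32% × $182 = $58.2400
Optimal lot size Q* = (2 × 28,100 × $62 / $58.24)^½ ≈ 244.60

245 units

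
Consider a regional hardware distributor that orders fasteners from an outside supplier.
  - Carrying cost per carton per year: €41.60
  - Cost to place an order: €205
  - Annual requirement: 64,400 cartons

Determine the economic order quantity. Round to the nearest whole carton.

2DS/H = 2·64,400·205/41.6 = 634,711.54
EOQ = √634,711.54 ≈ 796.69

797 cartons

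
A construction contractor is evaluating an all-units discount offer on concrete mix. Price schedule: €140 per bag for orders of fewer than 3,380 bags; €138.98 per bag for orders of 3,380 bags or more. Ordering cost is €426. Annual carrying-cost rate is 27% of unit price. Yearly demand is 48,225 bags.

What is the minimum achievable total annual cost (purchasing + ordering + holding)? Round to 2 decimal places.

€6,771,805.14

H₁ = 27%×€140 = €37.8000;  H₂ = 27%×€138.98 = €37.5246
EOQ₁ = √(2×48,225×426/37.8000) = 1,042.58  (< 3,380, feasible at tier 1)
EOQ₂ = √(2×48,225×426/37.5246) = 1,046.40  (< 3,380 → use Q = 3,380 at tier-2 price)
TC(tier 1 (EOQ₁), Q≈1,042.6) = €6,790,909.58
TC(tier 2, Q≈3,380.0) = €6,771,805.14
Minimum at tier 2: €6,771,805.14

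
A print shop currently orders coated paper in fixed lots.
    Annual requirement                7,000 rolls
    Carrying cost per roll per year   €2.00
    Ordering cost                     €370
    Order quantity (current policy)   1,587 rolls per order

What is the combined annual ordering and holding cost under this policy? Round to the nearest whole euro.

€3,219

Orders/yr = 7,000/1,587 = 4.411; ordering cost = 4.411 × €370 = €1,632.01
Average inventory = 1,587/2 = 793.5; holding cost = 793.5 × €2 = €1,587.00
Total = €1,632.01 + €1,587.00 = €3,219.01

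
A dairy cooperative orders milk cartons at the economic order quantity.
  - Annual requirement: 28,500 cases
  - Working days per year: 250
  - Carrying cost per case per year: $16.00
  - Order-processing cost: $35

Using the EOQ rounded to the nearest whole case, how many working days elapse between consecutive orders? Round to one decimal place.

3.1 days

EOQ = √(2DS/H) = √(2 × 28,500 × 35 / 16)
    = √(124,687.50) ≈ 353.11 → Q = 353 cases
Days between orders = 250 / (D/Q) = 250 / 80.737 ≈ 3.096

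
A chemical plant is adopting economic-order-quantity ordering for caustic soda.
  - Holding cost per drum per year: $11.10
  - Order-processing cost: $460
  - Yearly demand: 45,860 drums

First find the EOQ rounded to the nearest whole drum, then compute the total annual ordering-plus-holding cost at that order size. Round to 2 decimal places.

$21,640.76

EOQ = √(2DS/H) = √(2 × 45,860 × 460 / 11.1)
    = √(3,801,009.01) ≈ 1,949.62 → Q = 1,950 drums
Ordering: D/Q × S = 45,860/1,950 × $460 = $10,818.26
Holding:  Q/2 × H = 1,950/2 × $11.1 = $10,822.50
Total = $10,818.26 + $10,822.50 = $21,640.76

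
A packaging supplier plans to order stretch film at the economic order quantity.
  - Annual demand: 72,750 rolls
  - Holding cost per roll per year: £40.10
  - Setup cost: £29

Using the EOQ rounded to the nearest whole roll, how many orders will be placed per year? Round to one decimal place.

Optimal lot size Q* = (2 × 72,750 × £29 / £40.1)^½ ≈ 324.38 → Q = 324
N = D/Q = 72,750/324 ≈ 224.537 orders/yr

224.5 orders per year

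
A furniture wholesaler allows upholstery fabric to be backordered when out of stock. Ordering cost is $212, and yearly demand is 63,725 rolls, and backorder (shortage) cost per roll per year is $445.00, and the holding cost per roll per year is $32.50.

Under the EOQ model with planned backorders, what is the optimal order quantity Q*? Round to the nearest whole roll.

Basic EOQ = √(2·63,725·212/32.5) = 911.793
Backorder adjustment √((H+b)/b) = √((32.5+445)/445) = 1.0359
Q* = 911.793 × 1.0359 ≈ 944.50

945 rolls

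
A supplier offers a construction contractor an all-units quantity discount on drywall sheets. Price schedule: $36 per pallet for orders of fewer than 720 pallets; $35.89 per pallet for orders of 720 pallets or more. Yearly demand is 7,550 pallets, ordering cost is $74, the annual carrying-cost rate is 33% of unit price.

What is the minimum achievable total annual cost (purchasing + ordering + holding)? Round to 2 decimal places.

$275,443.45

H₁ = 33%×$36 = $11.8800;  H₂ = 33%×$35.89 = $11.8437
EOQ₁ = √(2×7,550×74/11.8800) = 306.69  (< 720, feasible at tier 1)
EOQ₂ = √(2×7,550×74/11.8437) = 307.16  (< 720 → use Q = 720 at tier-2 price)
TC(tier 1 (EOQ₁), Q≈306.7) = $275,443.45
TC(tier 2, Q≈720.0) = $276,009.20
Minimum at tier 1 (EOQ₁): $275,443.45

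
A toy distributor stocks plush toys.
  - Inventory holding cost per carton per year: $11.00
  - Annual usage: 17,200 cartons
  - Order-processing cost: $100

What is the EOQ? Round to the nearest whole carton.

Q* = √(2·D·S / H) = √(2·17,200·100 / 11) = √312,727.3 ≈ 559.22

559 cartons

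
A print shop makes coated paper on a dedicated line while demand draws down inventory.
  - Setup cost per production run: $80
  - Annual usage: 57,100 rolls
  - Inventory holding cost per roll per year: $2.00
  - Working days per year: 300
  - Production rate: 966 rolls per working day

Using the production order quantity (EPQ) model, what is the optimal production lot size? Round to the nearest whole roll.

2,385 rolls

Daily demand d = 57,100/300 = 190.333; p = 966; 1 − d/p = 0.80297
EPQ = √(2DS / (H(1 − d/p)))
    = √(2 × 57,100 × 80 / (2 × 0.80297)) ≈ 2,385.14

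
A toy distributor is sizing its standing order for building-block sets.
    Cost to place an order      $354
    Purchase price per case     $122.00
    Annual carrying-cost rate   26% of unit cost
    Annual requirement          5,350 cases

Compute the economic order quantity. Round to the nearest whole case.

346 cases

H = i·C = 0.26 × $122 = $31.7200 per case-year
Optimal lot size Q* = (2 × 5,350 × $354 / $31.72)^½ ≈ 345.56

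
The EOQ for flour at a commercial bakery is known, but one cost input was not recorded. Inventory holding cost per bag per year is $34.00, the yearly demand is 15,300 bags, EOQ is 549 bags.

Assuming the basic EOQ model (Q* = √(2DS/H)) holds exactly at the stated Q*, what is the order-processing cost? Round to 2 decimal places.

$334.89

Since Q* = (2DS/H)^½, squaring gives Q*²·H = 2DS.
S = Q²H / (2D) = 549² × 34 / (2 × 15,300) = 334.8900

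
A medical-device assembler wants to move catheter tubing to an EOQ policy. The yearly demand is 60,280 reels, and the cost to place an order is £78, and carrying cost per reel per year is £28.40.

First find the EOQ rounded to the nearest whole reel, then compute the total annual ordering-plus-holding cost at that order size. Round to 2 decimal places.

£16,342.11

EOQ = √(2DS/H) = √(2 × 60,280 × 78 / 28.4)
    = √(331,115.49) ≈ 575.43 → Q = 575 reels
Ordering: D/Q × S = 60,280/575 × £78 = £8,177.11
Holding:  Q/2 × H = 575/2 × £28.4 = £8,165.00
Total = £8,177.11 + £8,165.00 = £16,342.11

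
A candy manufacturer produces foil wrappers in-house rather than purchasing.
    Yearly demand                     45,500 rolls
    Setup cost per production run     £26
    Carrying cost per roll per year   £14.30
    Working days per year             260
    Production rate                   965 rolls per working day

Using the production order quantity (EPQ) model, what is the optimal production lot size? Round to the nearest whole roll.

450 rolls

d = 45,500/260 = 175.0000 rolls/day;  effective holding cost H(1 − d/p) = 14.3·(1 − 175.0000/965) = 11.70674
Q* = √(2DS / H_eff) = √(2·45,500·26 / 11.70674) ≈ 449.56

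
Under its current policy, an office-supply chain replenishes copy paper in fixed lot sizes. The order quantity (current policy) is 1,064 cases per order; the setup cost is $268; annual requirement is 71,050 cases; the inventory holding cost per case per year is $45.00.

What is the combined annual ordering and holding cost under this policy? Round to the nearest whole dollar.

Orders/yr = 71,050/1,064 = 66.776; ordering cost = 66.776 × $268 = $17,896.05
Average inventory = 1,064/2 = 532; holding cost = 532 × $45 = $23,940.00
Total = $17,896.05 + $23,940.00 = $41,836.05

$41,836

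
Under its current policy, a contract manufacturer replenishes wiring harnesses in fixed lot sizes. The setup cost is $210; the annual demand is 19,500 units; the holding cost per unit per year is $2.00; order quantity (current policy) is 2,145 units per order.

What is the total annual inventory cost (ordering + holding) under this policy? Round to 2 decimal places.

$4,054.09

Ordering: D/Q × S = 19,500/2,145 × $210 = $1,909.09
Holding:  Q/2 × H = 2,145/2 × $2 = $2,145.00
Total = $1,909.09 + $2,145.00 = $4,054.09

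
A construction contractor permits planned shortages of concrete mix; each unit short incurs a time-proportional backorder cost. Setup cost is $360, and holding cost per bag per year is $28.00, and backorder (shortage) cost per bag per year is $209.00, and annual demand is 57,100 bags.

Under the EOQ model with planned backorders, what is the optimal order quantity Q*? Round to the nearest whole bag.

1,290 bags

Basic EOQ = √(2·57,100·360/28) = 1,211.728
Backorder adjustment √((H+b)/b) = √((28+209)/209) = 1.0649
Q* = 1,211.728 × 1.0649 ≈ 1,290.35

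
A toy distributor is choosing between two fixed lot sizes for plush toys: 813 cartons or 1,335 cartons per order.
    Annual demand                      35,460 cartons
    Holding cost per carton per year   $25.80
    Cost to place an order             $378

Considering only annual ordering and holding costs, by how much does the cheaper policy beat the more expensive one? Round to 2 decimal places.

$287.22

Annual cost at Q: ordering D·S/Q plus holding Q·H/2.
TC(813) = (35,460/813)×378 + (813/2)×25.8 = $26,974.64
TC(1,335) = (35,460/1,335)×378 + (1,335/2)×25.8 = $27,261.86
|ΔTC| = |$26,974.64 − $27,261.86| = $287.22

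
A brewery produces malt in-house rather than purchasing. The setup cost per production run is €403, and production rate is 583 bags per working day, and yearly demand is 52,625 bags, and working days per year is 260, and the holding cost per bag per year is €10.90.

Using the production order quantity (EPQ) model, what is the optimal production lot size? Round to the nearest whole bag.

2,441 bags

d = 52,625/260 = 202.4038 bags/day;  effective holding cost H(1 − d/p) = 10.9·(1 − 202.4038/583) = 7.11578
Q* = √(2DS / H_eff) = √(2·52,625·403 / 7.11578) ≈ 2,441.48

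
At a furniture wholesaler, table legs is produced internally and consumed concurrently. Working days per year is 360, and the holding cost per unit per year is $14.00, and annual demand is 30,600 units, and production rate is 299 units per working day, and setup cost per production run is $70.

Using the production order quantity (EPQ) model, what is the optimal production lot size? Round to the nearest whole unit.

d = 30,600/360 = 85.0000 units/day;  effective holding cost H(1 − d/p) = 14·(1 − 85.0000/299) = 10.02007
Q* = √(2DS / H_eff) = √(2·30,600·70 / 10.02007) ≈ 653.87

654 units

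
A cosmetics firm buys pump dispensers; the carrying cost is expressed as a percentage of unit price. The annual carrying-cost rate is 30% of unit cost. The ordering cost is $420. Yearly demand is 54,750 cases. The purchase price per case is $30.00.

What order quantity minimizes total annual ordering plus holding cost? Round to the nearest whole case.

2,261 cases

Carrying cost H = $30 × 30% = $9.0000/case/yr
EOQ = √(2DS/H) = √(2 × 54,750 × 420 / 9)
    = √(5,110,000.00) ≈ 2,260.53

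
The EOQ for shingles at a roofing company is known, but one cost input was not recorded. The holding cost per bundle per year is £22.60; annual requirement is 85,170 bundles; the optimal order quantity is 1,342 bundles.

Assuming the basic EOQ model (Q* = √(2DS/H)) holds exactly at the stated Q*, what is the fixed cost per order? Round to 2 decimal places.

£238.94

Since Q* = (2DS/H)^½, squaring gives Q*²·H = 2DS.
S = Q²H / (2D) = 1,342² × 22.6 / (2 × 85,170) = 238.9444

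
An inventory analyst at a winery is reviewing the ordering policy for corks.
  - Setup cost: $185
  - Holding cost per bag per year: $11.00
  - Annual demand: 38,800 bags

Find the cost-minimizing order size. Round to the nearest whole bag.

1,142 bags

Optimal lot size Q* = (2 × 38,800 × $185 / $11)^½ ≈ 1,142.41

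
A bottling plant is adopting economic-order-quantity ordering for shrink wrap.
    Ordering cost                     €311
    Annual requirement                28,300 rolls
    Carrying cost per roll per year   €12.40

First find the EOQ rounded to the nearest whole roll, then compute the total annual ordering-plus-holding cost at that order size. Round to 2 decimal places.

€14,774.04

Q* = √(2·D·S / H) = √(2·28,300·311 / 12.4) = √1,419,564.5 ≈ 1,191.45 → Q = 1,191 rolls
Ordering: D/Q × S = 28,300/1,191 × €311 = €7,389.84
Holding:  Q/2 × H = 1,191/2 × €12.4 = €7,384.20
Total = €7,389.84 + €7,384.20 = €14,774.04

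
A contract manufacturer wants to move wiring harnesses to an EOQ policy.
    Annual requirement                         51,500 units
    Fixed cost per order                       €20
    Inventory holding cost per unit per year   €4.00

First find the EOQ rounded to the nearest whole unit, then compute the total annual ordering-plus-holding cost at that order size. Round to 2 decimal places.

€2,870.54

2DS/H = 2·51,500·20/4 = 515,000.00
EOQ = √515,000.00 ≈ 717.64 → Q = 718 units
Ordering: D/Q × S = 51,500/718 × €20 = €1,434.54
Holding:  Q/2 × H = 718/2 × €4 = €1,436.00
Total = €1,434.54 + €1,436.00 = €2,870.54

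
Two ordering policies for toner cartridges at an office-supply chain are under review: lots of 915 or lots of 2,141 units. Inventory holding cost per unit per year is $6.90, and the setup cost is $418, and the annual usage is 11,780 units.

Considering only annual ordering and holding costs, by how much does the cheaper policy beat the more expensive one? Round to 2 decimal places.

TC(Q) = (D/Q)S + (Q/2)H
TC(915) = (11,780/915)×418 + (915/2)×6.9 = $8,538.21
TC(2,141) = (11,780/2,141)×418 + (2,141/2)×6.9 = $9,686.33
Cheaper: Q = 915.  Difference = $1,148.11

$1,148.11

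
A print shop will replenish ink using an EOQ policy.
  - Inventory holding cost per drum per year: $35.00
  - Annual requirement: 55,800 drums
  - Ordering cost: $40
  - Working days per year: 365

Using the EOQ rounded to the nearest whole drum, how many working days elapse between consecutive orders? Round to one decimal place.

Q* = √(2·D·S / H) = √(2·55,800·40 / 35) = √127,542.9 ≈ 357.13 → Q = 357 drums
Cycle time = (working days × Q)/D = (365 × 357) / 55,800 = 2.335 days

2.3 days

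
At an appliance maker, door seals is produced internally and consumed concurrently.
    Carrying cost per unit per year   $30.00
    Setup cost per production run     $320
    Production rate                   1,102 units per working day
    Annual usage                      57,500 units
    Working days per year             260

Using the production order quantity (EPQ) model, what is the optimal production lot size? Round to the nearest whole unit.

1,239 units

d = 57,500/260 = 221.1538 units/day;  effective holding cost H(1 − d/p) = 30·(1 − 221.1538/1102) = 23.97948
Q* = √(2DS / H_eff) = √(2·57,500·320 / 23.97948) ≈ 1,238.81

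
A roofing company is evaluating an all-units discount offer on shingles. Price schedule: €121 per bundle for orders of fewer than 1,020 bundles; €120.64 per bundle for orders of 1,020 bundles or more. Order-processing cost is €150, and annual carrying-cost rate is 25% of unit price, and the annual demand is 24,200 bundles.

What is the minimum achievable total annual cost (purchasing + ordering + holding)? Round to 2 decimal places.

€2,938,428.42

H₁ = 25%×€121 = €30.2500;  H₂ = 25%×€120.64 = €30.1600
EOQ₁ = √(2×24,200×150/30.2500) = 489.90  (< 1,020, feasible at tier 1)
EOQ₂ = √(2×24,200×150/30.1600) = 490.63  (< 1,020 → use Q = 1,020 at tier-2 price)
TC(tier 1 (EOQ₁), Q≈489.9) = €2,943,019.41
TC(tier 2, Q≈1,020.0) = €2,938,428.42
Minimum at tier 2: €2,938,428.42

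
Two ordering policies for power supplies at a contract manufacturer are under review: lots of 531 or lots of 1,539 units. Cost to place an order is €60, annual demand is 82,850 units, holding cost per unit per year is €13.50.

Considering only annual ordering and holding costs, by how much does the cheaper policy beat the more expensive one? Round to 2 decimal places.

€672.44

TC(Q) = (D/Q)S + (Q/2)H
TC(531) = (82,850/531)×60 + (531/2)×13.5 = €12,945.83
TC(1,539) = (82,850/1,539)×60 + (1,539/2)×13.5 = €13,618.27
|ΔTC| = |€12,945.83 − €13,618.27| = €672.44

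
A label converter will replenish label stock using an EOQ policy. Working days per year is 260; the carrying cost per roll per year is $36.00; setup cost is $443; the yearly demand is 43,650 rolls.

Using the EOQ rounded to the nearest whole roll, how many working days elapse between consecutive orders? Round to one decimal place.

6.2 days

EOQ = √(2DS/H) = √(2 × 43,650 × 443 / 36)
    = √(1,074,275.00) ≈ 1,036.47 → Q = 1,036 rolls
Days between orders = 260 / (D/Q) = 260 / 42.133 ≈ 6.171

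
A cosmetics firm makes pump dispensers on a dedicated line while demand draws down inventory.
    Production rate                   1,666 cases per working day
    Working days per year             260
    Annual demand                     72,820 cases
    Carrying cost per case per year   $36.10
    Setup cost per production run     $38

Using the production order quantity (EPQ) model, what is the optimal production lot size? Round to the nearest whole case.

d = 72,820/260 = 280.0769 cases/day;  effective holding cost H(1 − d/p) = 36.1·(1 − 280.0769/1666) = 30.03111
Q* = √(2DS / H_eff) = √(2·72,820·38 / 30.03111) ≈ 429.29

429 cases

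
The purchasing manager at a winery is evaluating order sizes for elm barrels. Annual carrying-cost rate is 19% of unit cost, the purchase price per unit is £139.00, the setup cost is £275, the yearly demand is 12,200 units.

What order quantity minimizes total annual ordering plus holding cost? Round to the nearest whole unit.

504 units

H = i·C = 0.19 × £139 = £26.4100 per unit-year
2DS/H = 2·12,200·275/26.41 = 254,070.43
EOQ = √254,070.43 ≈ 504.05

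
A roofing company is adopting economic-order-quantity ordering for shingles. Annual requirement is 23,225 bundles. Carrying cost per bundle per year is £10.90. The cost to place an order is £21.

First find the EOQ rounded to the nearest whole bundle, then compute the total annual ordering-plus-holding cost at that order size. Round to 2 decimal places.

£3,260.74

EOQ = √(2DS/H) = √(2 × 23,225 × 21 / 10.9)
    = √(89,490.83) ≈ 299.15 → Q = 299 bundles
Orders/yr = 23,225/299 = 77.676; ordering cost = 77.676 × £21 = £1,631.19
Average inventory = 299/2 = 149.5; holding cost = 149.5 × £10.9 = £1,629.55
Total = £1,631.19 + £1,629.55 = £3,260.74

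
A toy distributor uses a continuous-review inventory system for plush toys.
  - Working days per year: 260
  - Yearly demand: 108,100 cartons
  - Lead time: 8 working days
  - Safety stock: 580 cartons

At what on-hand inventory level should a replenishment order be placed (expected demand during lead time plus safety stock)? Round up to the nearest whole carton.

Daily demand d = 108,100 / 260 = 415.769 cartons/day
Demand during lead time = 415.769 × 8 = 3,326.15
Reorder point = 3,326.15 + 580 = 3,906.15 → round up

3,907 cartons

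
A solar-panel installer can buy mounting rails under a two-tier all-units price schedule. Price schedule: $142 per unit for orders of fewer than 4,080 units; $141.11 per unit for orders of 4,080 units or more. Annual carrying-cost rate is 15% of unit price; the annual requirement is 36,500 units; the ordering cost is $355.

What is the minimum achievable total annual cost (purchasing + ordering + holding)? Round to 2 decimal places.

$5,196,870.52

H₁ = 15%×$142 = $21.3000;  H₂ = 15%×$141.11 = $21.1665
EOQ₁ = √(2×36,500×355/21.3000) = 1,103.03  (< 4,080, feasible at tier 1)
EOQ₂ = √(2×36,500×355/21.1665) = 1,106.50  (< 4,080 → use Q = 4,080 at tier-2 price)
TC(tier 1 (EOQ₁), Q≈1,103.0) = $5,206,494.46
TC(tier 2, Q≈4,080.0) = $5,196,870.52
Minimum at tier 2: $5,196,870.52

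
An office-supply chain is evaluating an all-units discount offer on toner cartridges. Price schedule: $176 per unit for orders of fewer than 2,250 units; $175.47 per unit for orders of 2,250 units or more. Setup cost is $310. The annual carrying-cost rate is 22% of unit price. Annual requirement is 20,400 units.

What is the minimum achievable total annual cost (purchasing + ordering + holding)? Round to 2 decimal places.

H₁ = 22%×$176 = $38.7200;  H₂ = 22%×$175.47 = $38.6034
EOQ₁ = √(2×20,400×310/38.7200) = 571.54  (< 2,250, feasible at tier 1)
EOQ₂ = √(2×20,400×310/38.6034) = 572.40  (< 2,250 → use Q = 2,250 at tier-2 price)
TC(tier 1 (EOQ₁), Q≈571.5) = $3,612,529.86
TC(tier 2, Q≈2,250.0) = $3,625,827.49
Minimum at tier 1 (EOQ₁): $3,612,529.86

$3,612,529.86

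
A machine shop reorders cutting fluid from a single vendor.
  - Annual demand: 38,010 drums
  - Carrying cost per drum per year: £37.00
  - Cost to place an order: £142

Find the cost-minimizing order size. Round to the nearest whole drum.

Optimal lot size Q* = (2 × 38,010 × £142 / £37)^½ ≈ 540.14

540 drums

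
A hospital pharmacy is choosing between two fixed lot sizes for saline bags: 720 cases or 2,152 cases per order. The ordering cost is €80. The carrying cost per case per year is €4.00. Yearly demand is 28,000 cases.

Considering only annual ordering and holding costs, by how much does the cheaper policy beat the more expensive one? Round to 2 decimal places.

TC(Q) = (D/Q)S + (Q/2)H
TC(720) = (28,000/720)×80 + (720/2)×4 = €4,551.11
TC(2,152) = (28,000/2,152)×80 + (2,152/2)×4 = €5,344.89
Cheaper: Q = 720.  Difference = €793.78

€793.78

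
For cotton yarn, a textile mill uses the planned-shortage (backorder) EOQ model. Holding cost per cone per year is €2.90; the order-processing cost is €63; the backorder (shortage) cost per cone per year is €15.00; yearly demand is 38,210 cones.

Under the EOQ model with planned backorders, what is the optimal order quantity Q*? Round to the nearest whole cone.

1,408 cones

Basic EOQ = √(2·38,210·63/2.9) = 1,288.471
Backorder adjustment √((H+b)/b) = √((2.9+15)/15) = 1.0924
Q* = 1,288.471 × 1.0924 ≈ 1,407.52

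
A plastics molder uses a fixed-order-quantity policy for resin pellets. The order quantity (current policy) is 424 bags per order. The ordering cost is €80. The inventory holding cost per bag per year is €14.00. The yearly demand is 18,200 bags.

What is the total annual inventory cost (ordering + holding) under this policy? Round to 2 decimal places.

Orders/yr = 18,200/424 = 42.925; ordering cost = 42.925 × €80 = €3,433.96
Average inventory = 424/2 = 212; holding cost = 212 × €14 = €2,968.00
Total = €3,433.96 + €2,968.00 = €6,401.96

€6,401.96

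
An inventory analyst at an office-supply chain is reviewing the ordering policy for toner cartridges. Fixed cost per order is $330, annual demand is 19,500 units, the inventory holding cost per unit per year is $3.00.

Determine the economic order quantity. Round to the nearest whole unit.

2,071 units

Optimal lot size Q* = (2 × 19,500 × $330 / $3)^½ ≈ 2,071.23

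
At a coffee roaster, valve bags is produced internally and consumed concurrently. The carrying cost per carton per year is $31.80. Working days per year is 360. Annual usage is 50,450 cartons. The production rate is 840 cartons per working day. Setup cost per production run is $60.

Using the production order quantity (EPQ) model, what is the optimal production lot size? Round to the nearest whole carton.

Daily demand d = 50,450/360 = 140.139; p = 840; 1 − d/p = 0.83317
EPQ = √(2DS / (H(1 − d/p)))
    = √(2 × 50,450 × 60 / (31.8 × 0.83317)) ≈ 478.01

478 cartons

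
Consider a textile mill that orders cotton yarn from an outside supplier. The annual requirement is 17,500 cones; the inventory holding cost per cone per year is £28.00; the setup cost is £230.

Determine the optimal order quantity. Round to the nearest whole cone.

Optimal lot size Q* = (2 × 17,500 × £230 / £28)^½ ≈ 536.19

536 cones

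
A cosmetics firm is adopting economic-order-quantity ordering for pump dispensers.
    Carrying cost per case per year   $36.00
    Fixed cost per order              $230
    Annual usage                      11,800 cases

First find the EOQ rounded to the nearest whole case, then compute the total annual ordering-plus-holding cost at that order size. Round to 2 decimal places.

$13,978.85

Q* = √(2·D·S / H) = √(2·11,800·230 / 36) = √150,777.8 ≈ 388.30 → Q = 388 cases
Orders/yr = 11,800/388 = 30.412; ordering cost = 30.412 × $230 = $6,994.85
Average inventory = 388/2 = 194; holding cost = 194 × $36 = $6,984.00
Total = $6,994.85 + $6,984.00 = $13,978.85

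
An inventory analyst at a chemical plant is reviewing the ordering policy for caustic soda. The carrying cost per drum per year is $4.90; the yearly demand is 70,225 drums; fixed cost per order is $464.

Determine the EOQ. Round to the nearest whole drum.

3,647 drums

Optimal lot size Q* = (2 × 70,225 × $464 / $4.9)^½ ≈ 3,646.88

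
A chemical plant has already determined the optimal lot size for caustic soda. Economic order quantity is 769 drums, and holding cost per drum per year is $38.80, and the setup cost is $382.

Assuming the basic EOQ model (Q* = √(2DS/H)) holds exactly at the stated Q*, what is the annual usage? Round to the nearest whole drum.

30,032 drums per year

EOQ relation: Q² = 2DS/H, so rearrange for the unknown.
D = Q²H / (2S) = 769² × 38.8 / (2 × 382) = 30,032.47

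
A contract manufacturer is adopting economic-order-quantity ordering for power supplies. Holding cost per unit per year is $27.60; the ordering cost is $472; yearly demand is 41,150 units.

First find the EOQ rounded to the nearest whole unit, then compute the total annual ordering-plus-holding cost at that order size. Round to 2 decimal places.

Optimal lot size Q* = (2 × 41,150 × $472 / $27.6)^½ ≈ 1,186.36 → Q = 1,186 units
Orders/yr = 41,150/1,186 = 34.696; ordering cost = 34.696 × $472 = $16,376.73
Average inventory = 1,186/2 = 593; holding cost = 593 × $27.6 = $16,366.80
Total = $16,376.73 + $16,366.80 = $32,743.53

$32,743.53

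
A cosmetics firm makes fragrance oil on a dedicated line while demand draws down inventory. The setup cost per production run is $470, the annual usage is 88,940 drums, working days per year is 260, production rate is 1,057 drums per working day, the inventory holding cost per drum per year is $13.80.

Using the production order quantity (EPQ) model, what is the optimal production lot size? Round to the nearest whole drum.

2,993 drums

Daily demand d = 88,940/260 = 342.077; p = 1057; 1 − d/p = 0.67637
EPQ = √(2DS / (H(1 − d/p)))
    = √(2 × 88,940 × 470 / (13.8 × 0.67637)) ≈ 2,992.82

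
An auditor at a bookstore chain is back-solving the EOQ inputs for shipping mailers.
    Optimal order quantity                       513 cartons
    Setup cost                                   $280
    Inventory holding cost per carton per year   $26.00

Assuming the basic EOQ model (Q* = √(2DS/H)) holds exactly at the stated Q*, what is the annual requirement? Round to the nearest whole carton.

EOQ relation: Q² = 2DS/H, so rearrange for the unknown.
D = Q²H / (2S) = 513² × 26 / (2 × 280) = 12,218.56

12,219 cartons per year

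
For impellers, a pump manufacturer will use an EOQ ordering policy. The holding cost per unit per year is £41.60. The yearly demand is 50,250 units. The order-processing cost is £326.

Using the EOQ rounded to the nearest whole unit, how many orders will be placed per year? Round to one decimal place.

Optimal lot size Q* = (2 × 50,250 × £326 / £41.6)^½ ≈ 887.45 → Q = 887
N = D/Q = 50,250/887 ≈ 56.652 orders/yr

56.7 orders per year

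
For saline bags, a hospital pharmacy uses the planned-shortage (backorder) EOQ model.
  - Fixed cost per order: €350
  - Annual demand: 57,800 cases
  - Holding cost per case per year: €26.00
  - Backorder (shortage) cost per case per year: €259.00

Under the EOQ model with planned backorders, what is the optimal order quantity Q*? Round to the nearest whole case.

1,309 cases

Q* = √(2DS/H) · √((H + b)/b)
   = √(2 × 57,800 × 350 / 26) · √((26 + 259) / 259)
   = 1,247.459 × 1.0490 ≈ 1,308.58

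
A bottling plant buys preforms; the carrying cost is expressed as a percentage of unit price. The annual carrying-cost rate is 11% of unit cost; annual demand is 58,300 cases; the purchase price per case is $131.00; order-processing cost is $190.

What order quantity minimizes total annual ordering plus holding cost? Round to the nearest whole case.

Holding cost per case per year: H = 11% × $131 = $14.4100
Optimal lot size Q* = (2 × 58,300 × $190 / $14.41)^½ ≈ 1,239.92

1,240 cases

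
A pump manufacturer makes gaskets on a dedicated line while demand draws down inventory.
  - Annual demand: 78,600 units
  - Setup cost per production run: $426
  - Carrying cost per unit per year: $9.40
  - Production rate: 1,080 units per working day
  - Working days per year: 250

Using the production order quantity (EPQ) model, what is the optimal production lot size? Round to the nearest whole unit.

d = 78,600/250 = 314.4000 units/day;  effective holding cost H(1 − d/p) = 9.4·(1 − 314.4000/1080) = 6.66356
Q* = √(2DS / H_eff) = √(2·78,600·426 / 6.66356) ≈ 3,170.14

3,170 units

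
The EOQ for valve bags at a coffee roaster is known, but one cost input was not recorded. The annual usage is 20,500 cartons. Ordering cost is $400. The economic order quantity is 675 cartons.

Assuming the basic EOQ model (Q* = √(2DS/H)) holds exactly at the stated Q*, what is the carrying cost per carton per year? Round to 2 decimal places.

Since Q* = (2DS/H)^½, squaring gives Q*²·H = 2DS.
H = 2DS / Q² = 2 × 20,500 × 400 / 675² = 35.9945

$35.99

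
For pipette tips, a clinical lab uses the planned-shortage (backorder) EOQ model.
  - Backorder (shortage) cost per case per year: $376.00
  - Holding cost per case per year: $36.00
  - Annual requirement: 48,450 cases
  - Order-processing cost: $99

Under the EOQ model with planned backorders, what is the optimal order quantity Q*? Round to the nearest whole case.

Basic EOQ = √(2·48,450·99/36) = 516.212
Backorder adjustment √((H+b)/b) = √((36+376)/376) = 1.0468
Q* = 516.212 × 1.0468 ≈ 540.36

540 cases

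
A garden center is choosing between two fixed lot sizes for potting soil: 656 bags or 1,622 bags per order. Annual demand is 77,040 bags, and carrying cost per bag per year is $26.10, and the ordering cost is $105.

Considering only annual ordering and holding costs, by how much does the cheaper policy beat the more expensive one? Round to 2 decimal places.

$5,262.38

TC(Q) = (D/Q)S + (Q/2)H
TC(656) = (77,040/656)×105 + (656/2)×26.1 = $20,891.90
TC(1,622) = (77,040/1,622)×105 + (1,622/2)×26.1 = $26,154.28
|ΔTC| = |$20,891.90 − $26,154.28| = $5,262.38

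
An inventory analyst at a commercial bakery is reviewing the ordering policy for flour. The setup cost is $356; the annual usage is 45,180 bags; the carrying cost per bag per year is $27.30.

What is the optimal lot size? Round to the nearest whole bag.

1,086 bags

2DS/H = 2·45,180·356/27.3 = 1,178,320.88
EOQ = √1,178,320.88 ≈ 1,085.50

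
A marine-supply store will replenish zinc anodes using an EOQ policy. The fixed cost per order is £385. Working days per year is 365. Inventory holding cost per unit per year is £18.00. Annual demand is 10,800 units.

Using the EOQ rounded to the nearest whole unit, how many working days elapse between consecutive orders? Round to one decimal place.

23.0 days

Optimal lot size Q* = (2 × 10,800 × £385 / £18)^½ ≈ 679.71 → Q = 680 units
T = Q/D × 365 days = 680/10,800 × 365 = 22.981 days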